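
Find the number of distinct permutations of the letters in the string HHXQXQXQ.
8! / (2! × 3! × 3!) = 560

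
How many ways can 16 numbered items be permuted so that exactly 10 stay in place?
Choose the 10 fixed points C(16,10) = 8008, derange the rest: !6 = Σ_{j=0}^{6} (-1)^j·6!/j! = 720 - 720 + 360 - 120 + 30 - 6 + 1 = 265. Product = 8008 × 265 = 2122120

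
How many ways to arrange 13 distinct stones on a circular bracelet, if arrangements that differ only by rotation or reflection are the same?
(13-1)!/2 = 479001600/2 = 239500800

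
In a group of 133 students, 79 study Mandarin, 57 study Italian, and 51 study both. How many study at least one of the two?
|A∪B| = |A| + |B| - |A∩B| = 79 + 57 - 51 = 85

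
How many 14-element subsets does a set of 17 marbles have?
C(17,14) = 17!/(14!×3!) = 680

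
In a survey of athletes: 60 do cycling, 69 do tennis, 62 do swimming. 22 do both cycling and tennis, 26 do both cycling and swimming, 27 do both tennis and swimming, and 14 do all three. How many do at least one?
|A∪B∪C| = 60+69+62-22-26-27+14 = 130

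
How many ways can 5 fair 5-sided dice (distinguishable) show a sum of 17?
Coefficient of x^17 in (x + x² + ... + x^5)^5. By inclusion-exclusion on dice exceeding 5: Σ_j (-1)^j C(5,j)·C(17-1-5j, 4) = C(5,0)·C(16,4) - C(5,1)·C(11,4) + C(5,2)·C(6,4) = 1·1820 - 5·330 + 10·15 = 320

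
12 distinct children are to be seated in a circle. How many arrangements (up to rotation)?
Circular: fix one position, arrange the rest. (12-1)! = 39916800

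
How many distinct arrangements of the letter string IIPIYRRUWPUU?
12! / (3! × 2! × 1! × 2! × 3! × 1!) = 3326400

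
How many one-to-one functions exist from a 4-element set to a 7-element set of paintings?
P(7,4) = 7!/(7-4)! = 840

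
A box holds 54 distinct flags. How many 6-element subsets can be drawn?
C(54,6) = 54!/(6!×48!) = 25827165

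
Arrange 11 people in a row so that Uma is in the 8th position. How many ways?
Fix one position: (11-1)! = 3628800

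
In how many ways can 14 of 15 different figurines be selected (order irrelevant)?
C(15,14) = 15!/(14!×1!) = 15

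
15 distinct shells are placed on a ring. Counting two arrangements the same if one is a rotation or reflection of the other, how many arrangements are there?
(15-1)!/2 = 87178291200/2 = 43589145600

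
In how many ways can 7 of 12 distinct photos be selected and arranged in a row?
P(12,7) = 12!/(12-7)! = 3991680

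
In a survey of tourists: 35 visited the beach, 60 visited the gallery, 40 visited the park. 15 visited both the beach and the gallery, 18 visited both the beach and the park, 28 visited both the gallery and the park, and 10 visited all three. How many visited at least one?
|A∪B∪C| = 35+60+40-15-18-28+10 = 84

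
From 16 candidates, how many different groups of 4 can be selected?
C(16,4) = 16!/(4!×12!) = 1820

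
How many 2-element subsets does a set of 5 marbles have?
C(5,2) = 5!/(2!×3!) = 10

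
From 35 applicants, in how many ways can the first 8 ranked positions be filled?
P(35,8) = 35!/(35-8)! = 948964262400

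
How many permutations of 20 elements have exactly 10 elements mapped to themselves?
Choose the 10 fixed points C(20,10) = 184756, derange the rest: !10 = Σ_{j=0}^{10} (-1)^j·10!/j! = 3628800 - 3628800 + 1814400 - 604800 + 151200 - 30240 + 5040 - 720 + 90 - 10 + 1 = 1334961. Product = 184756 × 1334961 = 246642054516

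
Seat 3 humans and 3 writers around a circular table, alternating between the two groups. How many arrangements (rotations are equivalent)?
Fix one of the humans: (3-1)! ways for the remaining humans, × 3! ways for the writers = 2 × 6 = 12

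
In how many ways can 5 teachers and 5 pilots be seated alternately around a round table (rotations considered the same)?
Fix one of the teachers: (5-1)! ways for the remaining teachers, × 5! ways for the pilots = 24 × 120 = 2880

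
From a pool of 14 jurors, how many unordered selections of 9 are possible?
C(14,9) = 14!/(9!×5!) = 2002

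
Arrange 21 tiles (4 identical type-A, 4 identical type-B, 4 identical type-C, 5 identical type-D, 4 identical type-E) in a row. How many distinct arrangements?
21! / (4! × 4! × 4! × 5! × 4!) = 1283268987000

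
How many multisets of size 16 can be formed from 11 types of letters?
C(16+11-1, 11-1) = C(26, 10) = 5311735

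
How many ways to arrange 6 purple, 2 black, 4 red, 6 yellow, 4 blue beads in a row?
22! / (6! × 2! × 4! × 6! × 4!) = 1882127847600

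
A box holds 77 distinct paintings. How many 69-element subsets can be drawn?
C(77,69) = 77!/(69!×8!) = 21042072975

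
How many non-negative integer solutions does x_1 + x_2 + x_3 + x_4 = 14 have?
C(14+4-1, 4-1) = C(17, 3) = 680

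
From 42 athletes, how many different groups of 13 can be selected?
C(42,13) = 42!/(13!×29!) = 25518731280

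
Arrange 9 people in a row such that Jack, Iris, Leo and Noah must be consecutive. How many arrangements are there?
Treat the 4 as one block: (9-4+1)! × 4! = 720 × 24 = 17280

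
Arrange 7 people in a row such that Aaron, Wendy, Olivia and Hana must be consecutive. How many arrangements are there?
Treat the 4 as one block: (7-4+1)! × 4! = 24 × 24 = 576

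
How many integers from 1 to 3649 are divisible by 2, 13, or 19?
⌊3649/2⌋+⌊3649/13⌋+⌊3649/19⌋ - ⌊3649/26⌋-⌊3649/38⌋-⌊3649/247⌋ + ⌊3649/494⌋ = 1824+280+192 - 140-96-14 + 7 = 2053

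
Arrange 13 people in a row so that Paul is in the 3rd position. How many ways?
Fix one position: (13-1)! = 479001600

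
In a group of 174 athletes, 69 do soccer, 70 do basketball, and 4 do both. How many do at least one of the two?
|A∪B| = |A| + |B| - |A∩B| = 69 + 70 - 4 = 135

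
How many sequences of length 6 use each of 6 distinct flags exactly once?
6! = 720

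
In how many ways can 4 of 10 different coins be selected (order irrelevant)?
C(10,4) = 10!/(4!×6!) = 210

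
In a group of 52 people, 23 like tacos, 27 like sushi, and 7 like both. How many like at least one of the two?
|A∪B| = |A| + |B| - |A∩B| = 23 + 27 - 7 = 43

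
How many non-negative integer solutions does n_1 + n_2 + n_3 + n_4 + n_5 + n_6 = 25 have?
C(25+6-1, 6-1) = C(30, 5) = 142506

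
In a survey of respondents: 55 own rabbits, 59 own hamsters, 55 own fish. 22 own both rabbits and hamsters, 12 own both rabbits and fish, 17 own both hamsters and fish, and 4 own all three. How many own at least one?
|A∪B∪C| = 55+59+55-22-12-17+4 = 122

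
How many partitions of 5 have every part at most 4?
Let r_j(i) = number of partitions of i into parts ≤ j, for i = 0..5. r_1(i) = 1 for all i; r_j(i) = r_{j-1}(i) + r_j(i-j). Rows j = 2..4: ≤2: 1 1 2 2 3 3; ≤3: 1 1 2 3 4 5; ≤4: 1 1 2 3 5 6. r_4(5) = 6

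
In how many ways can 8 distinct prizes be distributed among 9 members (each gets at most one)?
P(9,8) = 9!/(9-8)! = 362880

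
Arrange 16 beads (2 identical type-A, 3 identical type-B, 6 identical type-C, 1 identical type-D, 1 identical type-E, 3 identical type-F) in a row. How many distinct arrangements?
16! / (2! × 3! × 6! × 1! × 1! × 3!) = 403603200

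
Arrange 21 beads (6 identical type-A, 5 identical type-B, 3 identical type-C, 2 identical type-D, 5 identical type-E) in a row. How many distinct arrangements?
21! / (6! × 5! × 3! × 2! × 5!) = 410646075840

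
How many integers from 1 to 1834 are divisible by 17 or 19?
⌊1834/17⌋ + ⌊1834/19⌋ - ⌊1834/323⌋ = 107 + 96 - 5 = 198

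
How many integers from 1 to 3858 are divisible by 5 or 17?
⌊3858/5⌋ + ⌊3858/17⌋ - ⌊3858/85⌋ = 771 + 226 - 45 = 952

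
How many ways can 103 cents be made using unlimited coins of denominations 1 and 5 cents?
Coefficient of x^103 in 1/(1-x^1) · 1/(1-x^5). Use j coins of 5 for j = 0..⌊103/5⌋ = 20, the rest in 1s: 20 + 1 = 21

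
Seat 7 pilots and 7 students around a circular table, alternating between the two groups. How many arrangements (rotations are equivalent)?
Fix one of the pilots: (7-1)! ways for the remaining pilots, × 7! ways for the students = 720 × 5040 = 3628800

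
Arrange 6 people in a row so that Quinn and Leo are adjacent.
Treat as block: (6-1)! × 2! = 120 × 2 = 240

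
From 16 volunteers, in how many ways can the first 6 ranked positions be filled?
P(16,6) = 16!/(16-6)! = 5765760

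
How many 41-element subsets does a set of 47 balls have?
C(47,41) = 47!/(41!×6!) = 10737573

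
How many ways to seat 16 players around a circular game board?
Circular: fix one position, arrange the rest. (16-1)! = 1307674368000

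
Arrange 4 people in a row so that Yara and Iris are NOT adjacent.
Total - adjacent = 4! - (4-1)!×2 = 24 - 12 = 12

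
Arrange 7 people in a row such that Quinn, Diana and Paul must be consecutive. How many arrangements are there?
Treat the 3 as one block: (7-3+1)! × 3! = 120 × 6 = 720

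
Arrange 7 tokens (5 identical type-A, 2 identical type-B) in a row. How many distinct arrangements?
7! / (5! × 2!) = 21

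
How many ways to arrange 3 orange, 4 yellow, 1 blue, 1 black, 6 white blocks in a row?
15! / (3! × 4! × 1! × 1! × 6!) = 12612600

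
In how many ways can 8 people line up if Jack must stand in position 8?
Fix one position: (8-1)! = 5040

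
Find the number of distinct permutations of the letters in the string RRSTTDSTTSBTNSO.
15! / (4! × 1! × 1! × 5! × 1! × 1! × 2!) = 227026800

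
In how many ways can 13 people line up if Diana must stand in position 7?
Fix one position: (13-1)! = 479001600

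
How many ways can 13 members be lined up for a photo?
13! = 6227020800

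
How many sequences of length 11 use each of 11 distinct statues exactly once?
11! = 39916800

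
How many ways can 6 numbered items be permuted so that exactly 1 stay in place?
Choose the 1 fixed point C(6,1) = 6, derange the rest: !5 = Σ_{j=0}^{5} (-1)^j·5!/j! = 120 - 120 + 60 - 20 + 5 - 1 = 44. Product = 6 × 44 = 264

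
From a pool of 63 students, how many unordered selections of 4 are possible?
C(63,4) = 63!/(4!×59!) = 595665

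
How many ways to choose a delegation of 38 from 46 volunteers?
C(46,38) = 46!/(38!×8!) = 260932815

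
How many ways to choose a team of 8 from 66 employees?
C(66,8) = 66!/(8!×58!) = 5743572120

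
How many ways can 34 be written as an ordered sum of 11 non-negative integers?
C(34+11-1, 11-1) = C(44, 10) = 2481256778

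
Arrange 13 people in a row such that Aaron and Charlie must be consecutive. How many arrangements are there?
Treat the 2 as one block: (13-2+1)! × 2! = 479001600 × 2 = 958003200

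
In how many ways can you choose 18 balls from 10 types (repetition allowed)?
C(18+10-1, 10-1) = C(27, 9) = 4686825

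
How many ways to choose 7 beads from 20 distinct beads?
C(20,7) = 20!/(7!×13!) = 77520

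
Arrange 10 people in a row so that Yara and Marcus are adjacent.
Treat as block: (10-1)! × 2! = 362880 × 2 = 725760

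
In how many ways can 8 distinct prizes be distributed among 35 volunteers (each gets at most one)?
P(35,8) = 35!/(35-8)! = 948964262400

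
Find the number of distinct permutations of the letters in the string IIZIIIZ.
7! / (5! × 2!) = 21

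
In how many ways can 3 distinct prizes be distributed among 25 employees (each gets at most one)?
P(25,3) = 25!/(25-3)! = 13800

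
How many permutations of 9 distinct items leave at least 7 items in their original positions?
Exactly j fixed points: C(9,j)·!(9-j); sum over j ≥ 7 (derangement numbers via !m = (m-1)·(!(m-1) + !(m-2)): !0..!2 = 1, 0, 1). Σ_{j=7}^{9} C(9,j)·!(9-j) = C(9,7)·!2 + C(9,8)·!1 + C(9,9)·!0 = 36·1 + 9·0 + 1·1 = 37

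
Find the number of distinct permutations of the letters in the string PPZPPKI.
7! / (1! × 4! × 1! × 1!) = 210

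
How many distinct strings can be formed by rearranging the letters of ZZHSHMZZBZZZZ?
13! / (2! × 8! × 1! × 1! × 1!) = 77220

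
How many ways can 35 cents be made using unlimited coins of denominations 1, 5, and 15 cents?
Coefficient of x^35 in 1/(1-x^1) · 1/(1-x^5) · 1/(1-x^15). Case on j = number of 15-cent coins (j = 0..2); remainder r = 35 - 15j is made from {1,5} in ⌊r/5⌋+1 ways. r = 35, 20, 5 → 8 + 5 + 2 = 15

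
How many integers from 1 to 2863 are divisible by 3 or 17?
⌊2863/3⌋ + ⌊2863/17⌋ - ⌊2863/51⌋ = 954 + 168 - 56 = 1066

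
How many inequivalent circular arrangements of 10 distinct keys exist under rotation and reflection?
(10-1)!/2 = 362880/2 = 181440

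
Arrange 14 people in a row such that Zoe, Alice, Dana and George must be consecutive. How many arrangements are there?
Treat the 4 as one block: (14-4+1)! × 4! = 39916800 × 24 = 958003200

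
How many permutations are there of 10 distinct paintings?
10! = 3628800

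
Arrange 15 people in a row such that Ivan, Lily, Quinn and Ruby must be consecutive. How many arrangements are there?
Treat the 4 as one block: (15-4+1)! × 4! = 479001600 × 24 = 11496038400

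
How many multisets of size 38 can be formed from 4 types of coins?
C(38+4-1, 4-1) = C(41, 3) = 10660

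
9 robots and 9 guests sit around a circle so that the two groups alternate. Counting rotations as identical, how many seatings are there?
Fix one of the robots: (9-1)! ways for the remaining robots, × 9! ways for the guests = 40320 × 362880 = 14631321600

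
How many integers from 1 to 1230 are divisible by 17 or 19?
⌊1230/17⌋ + ⌊1230/19⌋ - ⌊1230/323⌋ = 72 + 64 - 3 = 133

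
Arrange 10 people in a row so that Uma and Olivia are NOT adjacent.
Total - adjacent = 10! - (10-1)!×2 = 3628800 - 725760 = 2903040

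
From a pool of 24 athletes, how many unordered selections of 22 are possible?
C(24,22) = 24!/(22!×2!) = 276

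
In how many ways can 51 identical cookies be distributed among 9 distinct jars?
C(51+9-1, 9-1) = C(59, 8) = 2217471399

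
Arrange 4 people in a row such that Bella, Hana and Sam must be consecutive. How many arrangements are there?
Treat the 3 as one block: (4-3+1)! × 3! = 2 × 6 = 12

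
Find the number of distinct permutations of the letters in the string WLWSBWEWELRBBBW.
15! / (1! × 2! × 5! × 4! × 2! × 1!) = 113513400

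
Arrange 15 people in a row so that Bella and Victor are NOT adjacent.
Total - adjacent = 15! - (15-1)!×2 = 1307674368000 - 174356582400 = 1133317785600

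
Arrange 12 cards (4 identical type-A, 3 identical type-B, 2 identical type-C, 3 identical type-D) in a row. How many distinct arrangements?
12! / (4! × 3! × 2! × 3!) = 277200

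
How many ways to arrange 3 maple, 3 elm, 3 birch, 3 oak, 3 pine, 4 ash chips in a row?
19! / (3! × 3! × 3! × 3! × 3! × 4!) = 651819168000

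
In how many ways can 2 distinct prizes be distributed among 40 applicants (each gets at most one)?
P(40,2) = 40!/(40-2)! = 1560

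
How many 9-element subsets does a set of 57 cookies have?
C(57,9) = 57!/(9!×48!) = 8996462475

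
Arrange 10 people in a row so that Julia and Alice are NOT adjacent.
Total - adjacent = 10! - (10-1)!×2 = 3628800 - 725760 = 2903040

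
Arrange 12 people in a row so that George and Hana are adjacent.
Treat as block: (12-1)! × 2! = 39916800 × 2 = 79833600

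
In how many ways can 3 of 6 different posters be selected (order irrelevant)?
C(6,3) = 6!/(3!×3!) = 20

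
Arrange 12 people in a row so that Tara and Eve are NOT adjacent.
Total - adjacent = 12! - (12-1)!×2 = 479001600 - 79833600 = 399168000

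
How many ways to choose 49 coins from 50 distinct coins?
C(50,49) = 50!/(49!×1!) = 50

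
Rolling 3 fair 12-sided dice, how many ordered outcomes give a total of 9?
Coefficient of x^9 in (x + x² + ... + x^12)^3. By inclusion-exclusion on dice exceeding 12: Σ_j (-1)^j C(3,j)·C(9-1-12j, 2) = C(3,0)·C(8,2) = 1·28 = 28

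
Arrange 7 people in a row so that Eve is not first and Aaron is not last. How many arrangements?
By inclusion-exclusion: 7! - 2×(7-1)! + (7-2)! = 5040 - 1440 + 120 = 3720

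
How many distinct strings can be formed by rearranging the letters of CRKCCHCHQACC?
12! / (2! × 1! × 1! × 1! × 1! × 6!) = 332640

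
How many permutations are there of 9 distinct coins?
9! = 362880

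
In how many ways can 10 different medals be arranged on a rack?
10! = 3628800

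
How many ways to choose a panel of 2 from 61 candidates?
C(61,2) = 61!/(2!×59!) = 1830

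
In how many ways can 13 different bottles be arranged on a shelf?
13! = 6227020800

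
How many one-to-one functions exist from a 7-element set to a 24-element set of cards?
P(24,7) = 24!/(24-7)! = 1744364160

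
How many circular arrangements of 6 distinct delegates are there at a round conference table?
Circular: fix one position, arrange the rest. (6-1)! = 120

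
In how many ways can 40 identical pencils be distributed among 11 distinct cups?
C(40+11-1, 11-1) = C(50, 10) = 10272278170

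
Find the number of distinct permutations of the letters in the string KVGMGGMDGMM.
11! / (1! × 1! × 1! × 4! × 4!) = 69300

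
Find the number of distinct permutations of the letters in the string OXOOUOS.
7! / (4! × 1! × 1! × 1!) = 210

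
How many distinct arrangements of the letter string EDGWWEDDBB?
10! / (2! × 2! × 2! × 3! × 1!) = 75600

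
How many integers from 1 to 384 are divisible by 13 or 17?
⌊384/13⌋ + ⌊384/17⌋ - ⌊384/221⌋ = 29 + 22 - 1 = 50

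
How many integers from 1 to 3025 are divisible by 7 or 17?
⌊3025/7⌋ + ⌊3025/17⌋ - ⌊3025/119⌋ = 432 + 177 - 25 = 584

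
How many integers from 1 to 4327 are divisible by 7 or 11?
⌊4327/7⌋ + ⌊4327/11⌋ - ⌊4327/77⌋ = 618 + 393 - 56 = 955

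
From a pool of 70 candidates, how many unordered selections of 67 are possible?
C(70,67) = 70!/(67!×3!) = 54740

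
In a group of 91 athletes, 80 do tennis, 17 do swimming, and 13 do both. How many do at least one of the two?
|A∪B| = |A| + |B| - |A∩B| = 80 + 17 - 13 = 84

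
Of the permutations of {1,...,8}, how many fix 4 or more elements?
Exactly j fixed points: C(8,j)·!(8-j); sum over j ≥ 4 (derangement numbers via !m = (m-1)·(!(m-1) + !(m-2)): !0..!4 = 1, 0, 1, 2, 9). Σ_{j=4}^{8} C(8,j)·!(8-j) = C(8,4)·!4 + C(8,5)·!3 + C(8,6)·!2 + C(8,7)·!1 + C(8,8)·!0 = 70·9 + 56·2 + 28·1 + 8·0 + 1·1 = 771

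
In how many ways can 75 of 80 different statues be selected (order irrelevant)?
C(80,75) = 80!/(75!×5!) = 24040016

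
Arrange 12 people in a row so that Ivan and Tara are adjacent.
Treat as block: (12-1)! × 2! = 39916800 × 2 = 79833600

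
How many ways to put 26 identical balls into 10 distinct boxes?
C(26+10-1, 10-1) = C(35, 9) = 70607460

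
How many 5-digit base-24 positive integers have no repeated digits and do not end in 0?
Last digit: 23 nonzero choices. First digit: 22 (nonzero, ≠last). Middle 3: P(22,3) = 9240. Total = 4675440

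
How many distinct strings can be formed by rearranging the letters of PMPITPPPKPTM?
12! / (2! × 1! × 2! × 1! × 6!) = 166320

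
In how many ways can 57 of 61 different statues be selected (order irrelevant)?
C(61,57) = 61!/(57!×4!) = 521855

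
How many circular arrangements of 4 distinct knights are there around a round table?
Circular: fix one position, arrange the rest. (4-1)! = 6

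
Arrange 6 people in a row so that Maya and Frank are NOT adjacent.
Total - adjacent = 6! - (6-1)!×2 = 720 - 240 = 480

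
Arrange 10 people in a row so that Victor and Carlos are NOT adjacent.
Total - adjacent = 10! - (10-1)!×2 = 3628800 - 725760 = 2903040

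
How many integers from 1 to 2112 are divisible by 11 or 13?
⌊2112/11⌋ + ⌊2112/13⌋ - ⌊2112/143⌋ = 192 + 162 - 14 = 340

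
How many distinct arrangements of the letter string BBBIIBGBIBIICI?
14! / (1! × 6! × 1! × 6!) = 168168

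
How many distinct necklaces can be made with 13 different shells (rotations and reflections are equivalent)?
(13-1)!/2 = 479001600/2 = 239500800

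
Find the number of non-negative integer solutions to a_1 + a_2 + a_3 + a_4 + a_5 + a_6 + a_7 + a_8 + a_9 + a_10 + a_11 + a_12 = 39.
C(39+12-1, 12-1) = C(50, 11) = 37353738800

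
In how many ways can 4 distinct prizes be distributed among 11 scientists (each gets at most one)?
P(11,4) = 11!/(11-4)! = 7920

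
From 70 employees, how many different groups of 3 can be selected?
C(70,3) = 70!/(3!×67!) = 54740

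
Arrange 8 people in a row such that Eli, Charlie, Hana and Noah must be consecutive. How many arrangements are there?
Treat the 4 as one block: (8-4+1)! × 4! = 120 × 24 = 2880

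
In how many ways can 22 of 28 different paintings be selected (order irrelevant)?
C(28,22) = 28!/(22!×6!) = 376740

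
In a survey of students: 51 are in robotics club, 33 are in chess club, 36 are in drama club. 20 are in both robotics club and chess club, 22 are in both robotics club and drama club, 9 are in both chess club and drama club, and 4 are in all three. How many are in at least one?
|A∪B∪C| = 51+33+36-20-22-9+4 = 73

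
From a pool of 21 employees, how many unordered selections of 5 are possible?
C(21,5) = 21!/(5!×16!) = 20349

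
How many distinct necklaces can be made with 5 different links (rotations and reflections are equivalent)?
(5-1)!/2 = 24/2 = 12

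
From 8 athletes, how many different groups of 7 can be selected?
C(8,7) = 8!/(7!×1!) = 8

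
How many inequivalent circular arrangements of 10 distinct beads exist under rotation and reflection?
(10-1)!/2 = 362880/2 = 181440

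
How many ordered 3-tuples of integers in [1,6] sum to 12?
Coefficient of x^12 in (x + x² + ... + x^6)^3. By inclusion-exclusion on dice exceeding 6: Σ_j (-1)^j C(3,j)·C(12-1-6j, 2) = C(3,0)·C(11,2) - C(3,1)·C(5,2) = 1·55 - 3·10 = 25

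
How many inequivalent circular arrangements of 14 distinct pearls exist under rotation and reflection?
(14-1)!/2 = 6227020800/2 = 3113510400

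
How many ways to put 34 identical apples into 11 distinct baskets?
C(34+11-1, 11-1) = C(44, 10) = 2481256778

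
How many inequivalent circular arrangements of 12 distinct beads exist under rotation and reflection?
(12-1)!/2 = 39916800/2 = 19958400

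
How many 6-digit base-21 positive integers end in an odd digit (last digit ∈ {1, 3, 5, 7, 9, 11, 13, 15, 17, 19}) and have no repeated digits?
Last∈{1,3,5,7,9,11,13,15,17,19}. Last=0: 0. Last nonzero: 10×19×P(19,4) = 17674560. Total = 17674560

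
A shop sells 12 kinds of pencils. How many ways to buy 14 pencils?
C(14+12-1, 12-1) = C(25, 11) = 4457400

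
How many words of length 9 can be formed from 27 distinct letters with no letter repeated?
P(27,9) = 27!/(27-9)! = 1700755056000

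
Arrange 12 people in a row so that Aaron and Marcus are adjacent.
Treat as block: (12-1)! × 2! = 39916800 × 2 = 79833600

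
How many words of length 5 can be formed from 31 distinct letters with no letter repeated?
P(31,5) = 31!/(31-5)! = 20389320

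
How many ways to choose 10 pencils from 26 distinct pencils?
C(26,10) = 26!/(10!×16!) = 5311735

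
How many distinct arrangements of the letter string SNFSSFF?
7! / (1! × 3! × 3!) = 140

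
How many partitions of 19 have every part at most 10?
Let r_j(i) = number of partitions of i into parts ≤ j, for i = 0..19. r_1(i) = 1 for all i; r_j(i) = r_{j-1}(i) + r_j(i-j). Rows j = 2..10: ≤2: 1 1 2 2 3 3 4 4 5 5 6 6 7 7 8 8 9 9 10 10; ≤3: 1 1 2 3 4 5 7 8 10 12 14 16 19 21 24 27 30 33 37 40; ≤4: 1 1 2 3 5 6 9 11 15 18 23 27 34 39 47 54 64 72 84 94; ≤5: 1 1 2 3 5 7 10 13 18 23 30 37 47 57 70 84 101 119 141 164; ≤6: 1 1 2 3 5 7 11 14 20 26 35 44 58 71 90 110 136 163 199 235; ≤7: 1 1 2 3 5 7 11 15 21 28 38 49 65 82 105 131 164 201 248 300; ≤8: 1 1 2 3 5 7 11 15 22 29 40 52 70 89 116 146 186 230 288 352; ≤9: 1 1 2 3 5 7 11 15 22 30 41 54 73 94 123 157 201 252 318 393; ≤10: 1 1 2 3 5 7 11 15 22 30 42 55 75 97 128 164 212 267 340 423. r_10(19) = 423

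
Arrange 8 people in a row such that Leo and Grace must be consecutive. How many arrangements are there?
Treat the 2 as one block: (8-2+1)! × 2! = 5040 × 2 = 10080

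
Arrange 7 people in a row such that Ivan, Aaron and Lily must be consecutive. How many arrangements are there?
Treat the 3 as one block: (7-3+1)! × 3! = 120 × 6 = 720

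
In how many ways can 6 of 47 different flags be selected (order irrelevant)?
C(47,6) = 47!/(6!×41!) = 10737573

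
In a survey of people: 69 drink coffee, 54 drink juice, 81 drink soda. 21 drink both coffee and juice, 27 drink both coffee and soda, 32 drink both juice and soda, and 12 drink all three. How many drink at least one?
|A∪B∪C| = 69+54+81-21-27-32+12 = 136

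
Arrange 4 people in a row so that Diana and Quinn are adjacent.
Treat as block: (4-1)! × 2! = 6 × 2 = 12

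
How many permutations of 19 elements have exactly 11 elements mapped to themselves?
Choose the 11 fixed points C(19,11) = 75582, derange the rest: !8 = Σ_{j=0}^{8} (-1)^j·8!/j! = 40320 - 40320 + 20160 - 6720 + 1680 - 336 + 56 - 8 + 1 = 14833. Product = 75582 × 14833 = 1121107806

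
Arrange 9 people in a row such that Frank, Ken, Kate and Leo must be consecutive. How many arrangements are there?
Treat the 4 as one block: (9-4+1)! × 4! = 720 × 24 = 17280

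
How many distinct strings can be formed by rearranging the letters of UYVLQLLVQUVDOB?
14! / (1! × 3! × 2! × 1! × 3! × 2! × 1! × 1!) = 605404800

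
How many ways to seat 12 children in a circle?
Circular: fix one position, arrange the rest. (12-1)! = 39916800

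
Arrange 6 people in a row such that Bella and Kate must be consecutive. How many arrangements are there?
Treat the 2 as one block: (6-2+1)! × 2! = 120 × 2 = 240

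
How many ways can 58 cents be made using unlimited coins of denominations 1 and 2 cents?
Coefficient of x^58 in 1/(1-x^1) · 1/(1-x^2). Use j coins of 2 for j = 0..⌊58/2⌋ = 29, the rest in 1s: 29 + 1 = 30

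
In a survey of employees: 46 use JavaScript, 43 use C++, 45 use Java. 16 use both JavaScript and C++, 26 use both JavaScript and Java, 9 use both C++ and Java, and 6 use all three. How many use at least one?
|A∪B∪C| = 46+43+45-16-26-9+6 = 89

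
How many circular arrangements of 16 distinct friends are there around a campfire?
Circular: fix one position, arrange the rest. (16-1)! = 1307674368000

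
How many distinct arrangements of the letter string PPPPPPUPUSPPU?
13! / (3! × 9! × 1!) = 2860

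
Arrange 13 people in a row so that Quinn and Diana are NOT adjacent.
Total - adjacent = 13! - (13-1)!×2 = 6227020800 - 958003200 = 5269017600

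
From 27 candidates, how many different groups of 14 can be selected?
C(27,14) = 27!/(14!×13!) = 20058300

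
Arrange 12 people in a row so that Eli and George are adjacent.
Treat as block: (12-1)! × 2! = 39916800 × 2 = 79833600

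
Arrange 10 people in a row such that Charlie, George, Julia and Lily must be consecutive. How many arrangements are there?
Treat the 4 as one block: (10-4+1)! × 4! = 5040 × 24 = 120960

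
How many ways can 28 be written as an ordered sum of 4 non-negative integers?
C(28+4-1, 4-1) = C(31, 3) = 4495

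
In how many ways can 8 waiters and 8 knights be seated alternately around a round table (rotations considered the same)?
Fix one of the waiters: (8-1)! ways for the remaining waiters, × 8! ways for the knights = 5040 × 40320 = 203212800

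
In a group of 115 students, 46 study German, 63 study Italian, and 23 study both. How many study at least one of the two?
|A∪B| = |A| + |B| - |A∩B| = 46 + 63 - 23 = 86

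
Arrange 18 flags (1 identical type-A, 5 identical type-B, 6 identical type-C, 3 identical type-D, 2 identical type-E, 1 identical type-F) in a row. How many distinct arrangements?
18! / (1! × 5! × 6! × 3! × 2! × 1!) = 6175128960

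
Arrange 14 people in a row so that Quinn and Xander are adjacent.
Treat as block: (14-1)! × 2! = 6227020800 × 2 = 12454041600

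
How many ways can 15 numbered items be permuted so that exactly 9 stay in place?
Choose the 9 fixed points C(15,9) = 5005, derange the rest: !6 = Σ_{j=0}^{6} (-1)^j·6!/j! = 720 - 720 + 360 - 120 + 30 - 6 + 1 = 265. Product = 5005 × 265 = 1326325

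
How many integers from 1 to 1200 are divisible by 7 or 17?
⌊1200/7⌋ + ⌊1200/17⌋ - ⌊1200/119⌋ = 171 + 70 - 10 = 231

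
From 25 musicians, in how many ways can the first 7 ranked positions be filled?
P(25,7) = 25!/(25-7)! = 2422728000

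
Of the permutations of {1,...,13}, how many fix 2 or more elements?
Exactly j fixed points: C(13,j)·!(13-j); sum over j ≥ 2 (derangement numbers via !m = (m-1)·(!(m-1) + !(m-2)): !0..!11 = 1, 0, 1, 2, 9, 44, 265, 1854, 14833, 133496, 1334961, 14684570). Σ_{j=2}^{13} C(13,j)·!(13-j) = C(13,2)·!11 + C(13,3)·!10 + C(13,4)·!9 + C(13,5)·!8 + C(13,6)·!7 + C(13,7)·!6 + C(13,8)·!5 + C(13,9)·!4 + C(13,10)·!3 + C(13,11)·!2 + C(13,12)·!1 + C(13,13)·!0 = 78·14684570 + 286·1334961 + 715·133496 + 1287·14833 + 1716·1854 + 1716·265 + 1287·44 + 715·9 + 286·2 + 78·1 + 13·0 + 1·1 = 1645434935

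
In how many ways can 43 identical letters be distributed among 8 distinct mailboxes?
C(43+8-1, 8-1) = C(50, 7) = 99884400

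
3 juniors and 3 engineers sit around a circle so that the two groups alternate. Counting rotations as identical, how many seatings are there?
Fix one of the juniors: (3-1)! ways for the remaining juniors, × 3! ways for the engineers = 2 × 6 = 12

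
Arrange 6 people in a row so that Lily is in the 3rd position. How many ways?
Fix one position: (6-1)! = 120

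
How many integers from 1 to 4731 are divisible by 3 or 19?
⌊4731/3⌋ + ⌊4731/19⌋ - ⌊4731/57⌋ = 1577 + 249 - 83 = 1743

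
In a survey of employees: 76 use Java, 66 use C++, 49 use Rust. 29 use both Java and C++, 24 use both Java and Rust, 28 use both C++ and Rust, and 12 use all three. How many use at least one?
|A∪B∪C| = 76+66+49-29-24-28+12 = 122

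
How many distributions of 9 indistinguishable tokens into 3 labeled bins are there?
C(9+3-1, 3-1) = C(11, 2) = 55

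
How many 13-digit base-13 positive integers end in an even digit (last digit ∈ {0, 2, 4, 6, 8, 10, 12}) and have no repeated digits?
Last∈{0,2,4,6,8,10,12}. Last=0: 479001600. Last nonzero: 6×11×P(11,11) = 2634508800. Total = 3113510400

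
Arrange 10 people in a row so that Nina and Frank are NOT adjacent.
Total - adjacent = 10! - (10-1)!×2 = 3628800 - 725760 = 2903040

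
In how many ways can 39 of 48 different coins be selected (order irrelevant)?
C(48,39) = 48!/(39!×9!) = 1677106640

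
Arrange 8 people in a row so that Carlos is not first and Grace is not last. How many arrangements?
By inclusion-exclusion: 8! - 2×(8-1)! + (8-2)! = 40320 - 10080 + 720 = 30960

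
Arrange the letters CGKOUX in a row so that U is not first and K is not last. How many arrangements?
By inclusion-exclusion: 6! - 2×(6-1)! + (6-2)! = 720 - 240 + 24 = 504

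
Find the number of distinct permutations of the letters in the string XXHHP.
5! / (2! × 1! × 2!) = 30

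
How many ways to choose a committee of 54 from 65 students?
C(65,54) = 65!/(54!×11!) = 895068996640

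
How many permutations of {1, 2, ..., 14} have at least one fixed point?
Complement of the derangements. !14 = Σ_{j=0}^{14} (-1)^j·14!/j! = 87178291200 - 87178291200 + 43589145600 - 14529715200 + 3632428800 - 726485760 + 121080960 - 17297280 + 2162160 - 240240 + 24024 - 2184 + 182 - 14 + 1 = 32071101049. 14! - !14 = 87178291200 - 32071101049 = 55107190151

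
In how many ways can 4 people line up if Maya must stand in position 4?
Fix one position: (4-1)! = 6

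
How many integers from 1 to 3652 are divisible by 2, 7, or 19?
⌊3652/2⌋+⌊3652/7⌋+⌊3652/19⌋ - ⌊3652/14⌋-⌊3652/38⌋-⌊3652/133⌋ + ⌊3652/266⌋ = 1826+521+192 - 260-96-27 + 13 = 2169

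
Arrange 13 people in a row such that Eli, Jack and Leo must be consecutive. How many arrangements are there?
Treat the 3 as one block: (13-3+1)! × 3! = 39916800 × 6 = 239500800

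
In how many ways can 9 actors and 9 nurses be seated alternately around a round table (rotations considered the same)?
Fix one of the actors: (9-1)! ways for the remaining actors, × 9! ways for the nurses = 40320 × 362880 = 14631321600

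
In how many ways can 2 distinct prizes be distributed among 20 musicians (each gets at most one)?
P(20,2) = 20!/(20-2)! = 380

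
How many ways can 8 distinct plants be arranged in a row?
8! = 40320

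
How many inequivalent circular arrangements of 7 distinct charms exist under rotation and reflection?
(7-1)!/2 = 720/2 = 360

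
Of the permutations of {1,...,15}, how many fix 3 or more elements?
Exactly j fixed points: C(15,j)·!(15-j); sum over j ≥ 3 (derangement numbers via !m = (m-1)·(!(m-1) + !(m-2)): !0..!12 = 1, 0, 1, 2, 9, 44, 265, 1854, 14833, 133496, 1334961, 14684570, 176214841). Σ_{j=3}^{15} C(15,j)·!(15-j) = C(15,3)·!12 + C(15,4)·!11 + C(15,5)·!10 + C(15,6)·!9 + C(15,7)·!8 + C(15,8)·!7 + C(15,9)·!6 + C(15,10)·!5 + C(15,11)·!4 + C(15,12)·!3 + C(15,13)·!2 + C(15,14)·!1 + C(15,15)·!0 = 455·176214841 + 1365·14684570 + 3003·1334961 + 5005·133496 + 6435·14833 + 6435·1854 + 5005·265 + 3003·44 + 1365·9 + 455·2 + 105·1 + 15·0 + 1·1 = 105008078671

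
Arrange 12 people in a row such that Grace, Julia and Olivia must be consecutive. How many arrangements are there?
Treat the 3 as one block: (12-3+1)! × 3! = 3628800 × 6 = 21772800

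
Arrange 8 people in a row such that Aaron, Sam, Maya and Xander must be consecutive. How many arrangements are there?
Treat the 4 as one block: (8-4+1)! × 4! = 120 × 24 = 2880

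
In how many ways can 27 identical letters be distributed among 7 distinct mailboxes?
C(27+7-1, 7-1) = C(33, 6) = 1107568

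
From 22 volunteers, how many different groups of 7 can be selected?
C(22,7) = 22!/(7!×15!) = 170544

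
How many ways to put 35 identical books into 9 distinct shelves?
C(35+9-1, 9-1) = C(43, 8) = 145008513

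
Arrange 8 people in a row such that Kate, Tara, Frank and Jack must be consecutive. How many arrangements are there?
Treat the 4 as one block: (8-4+1)! × 4! = 120 × 24 = 2880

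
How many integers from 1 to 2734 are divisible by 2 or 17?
⌊2734/2⌋ + ⌊2734/17⌋ - ⌊2734/34⌋ = 1367 + 160 - 80 = 1447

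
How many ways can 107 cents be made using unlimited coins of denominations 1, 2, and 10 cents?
Coefficient of x^107 in 1/(1-x^1) · 1/(1-x^2) · 1/(1-x^10). Case on j = number of 10-cent coins (j = 0..10); remainder r = 107 - 10j is made from {1,2} in ⌊r/2⌋+1 ways. r = 107, 97, 87, 77, 67, 57, 47, 37, 27, 17, 7 → 54 + 49 + 44 + 39 + 34 + 29 + 24 + 19 + 14 + 9 + 4 = 319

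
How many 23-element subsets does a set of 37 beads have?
C(37,23) = 37!/(23!×14!) = 6107086800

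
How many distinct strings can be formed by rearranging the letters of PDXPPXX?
7! / (1! × 3! × 3!) = 140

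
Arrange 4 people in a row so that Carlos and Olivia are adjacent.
Treat as block: (4-1)! × 2! = 6 × 2 = 12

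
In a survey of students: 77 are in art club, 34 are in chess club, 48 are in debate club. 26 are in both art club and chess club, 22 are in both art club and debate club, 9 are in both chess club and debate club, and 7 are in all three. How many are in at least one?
|A∪B∪C| = 77+34+48-26-22-9+7 = 109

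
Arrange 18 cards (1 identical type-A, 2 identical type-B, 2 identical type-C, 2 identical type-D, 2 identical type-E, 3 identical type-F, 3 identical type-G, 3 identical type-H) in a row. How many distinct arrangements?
18! / (1! × 2! × 2! × 2! × 2! × 3! × 3! × 3!) = 1852538688000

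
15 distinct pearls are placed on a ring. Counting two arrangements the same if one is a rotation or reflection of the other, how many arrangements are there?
(15-1)!/2 = 87178291200/2 = 43589145600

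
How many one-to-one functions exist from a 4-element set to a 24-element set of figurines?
P(24,4) = 24!/(24-4)! = 255024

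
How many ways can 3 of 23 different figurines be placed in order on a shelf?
P(23,3) = 23!/(23-3)! = 10626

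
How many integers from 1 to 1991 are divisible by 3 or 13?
⌊1991/3⌋ + ⌊1991/13⌋ - ⌊1991/39⌋ = 663 + 153 - 51 = 765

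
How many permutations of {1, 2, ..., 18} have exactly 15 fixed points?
Choose the 15 fixed points C(18,15) = 816, derange the rest: !3 = Σ_{j=0}^{3} (-1)^j·3!/j! = 6 - 6 + 3 - 1 = 2. Product = 816 × 2 = 1632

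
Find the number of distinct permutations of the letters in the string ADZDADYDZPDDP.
13! / (2! × 2! × 6! × 2! × 1!) = 1081080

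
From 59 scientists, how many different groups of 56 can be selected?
C(59,56) = 59!/(56!×3!) = 32509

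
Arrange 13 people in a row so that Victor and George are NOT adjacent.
Total - adjacent = 13! - (13-1)!×2 = 6227020800 - 958003200 = 5269017600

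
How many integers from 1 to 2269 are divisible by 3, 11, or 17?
⌊2269/3⌋+⌊2269/11⌋+⌊2269/17⌋ - ⌊2269/33⌋-⌊2269/51⌋-⌊2269/187⌋ + ⌊2269/561⌋ = 756+206+133 - 68-44-12 + 4 = 975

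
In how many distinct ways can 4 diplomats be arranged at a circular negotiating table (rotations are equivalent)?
Circular: fix one position, arrange the rest. (4-1)! = 6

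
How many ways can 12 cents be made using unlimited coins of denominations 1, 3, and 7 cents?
Coefficient of x^12 in 1/(1-x^1) · 1/(1-x^3) · 1/(1-x^7). Case on j = number of 7-cent coins (j = 0..1); remainder r = 12 - 7j is made from {1,3} in ⌊r/3⌋+1 ways. r = 12, 5 → 5 + 2 = 7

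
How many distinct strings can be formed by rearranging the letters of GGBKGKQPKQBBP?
13! / (3! × 3! × 2! × 2! × 3!) = 7207200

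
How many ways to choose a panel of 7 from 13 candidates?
C(13,7) = 13!/(7!×6!) = 1716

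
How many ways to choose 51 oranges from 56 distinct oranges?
C(56,51) = 56!/(51!×5!) = 3819816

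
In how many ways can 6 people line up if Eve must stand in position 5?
Fix one position: (6-1)! = 120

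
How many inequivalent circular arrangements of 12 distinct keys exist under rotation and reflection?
(12-1)!/2 = 39916800/2 = 19958400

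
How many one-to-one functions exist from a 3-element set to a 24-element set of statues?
P(24,3) = 24!/(24-3)! = 12144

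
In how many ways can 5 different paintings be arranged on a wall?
5! = 120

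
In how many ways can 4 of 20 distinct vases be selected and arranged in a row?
P(20,4) = 20!/(20-4)! = 116280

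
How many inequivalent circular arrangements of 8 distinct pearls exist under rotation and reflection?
(8-1)!/2 = 5040/2 = 2520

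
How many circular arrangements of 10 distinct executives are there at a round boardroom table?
Circular: fix one position, arrange the rest. (10-1)! = 362880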